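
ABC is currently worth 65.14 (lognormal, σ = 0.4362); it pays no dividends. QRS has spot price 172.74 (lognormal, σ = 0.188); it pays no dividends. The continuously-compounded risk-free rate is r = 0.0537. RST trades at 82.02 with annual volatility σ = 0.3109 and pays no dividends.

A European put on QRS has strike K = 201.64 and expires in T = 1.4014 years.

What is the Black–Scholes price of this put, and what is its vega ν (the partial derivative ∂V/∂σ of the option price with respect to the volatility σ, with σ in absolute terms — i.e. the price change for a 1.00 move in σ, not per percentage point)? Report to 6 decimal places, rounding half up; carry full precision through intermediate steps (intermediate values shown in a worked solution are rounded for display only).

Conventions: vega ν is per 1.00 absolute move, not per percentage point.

price = 24.079358
ν = 79.154975

σ√T = 0.188·√1.4014 = 0.222556
d₁ = (ln(S/K) + (r+σ²/2)T) / (σ√T) = (ln(172.74/201.64) + (0.0537+0.188²/2)·1.4014) / 0.222556 = (-0.154696 + 0.100021) / 0.222556 = -0.245672
d₂ = d₁ − σ√T = -0.245672 − 0.222556 = -0.468227
e^{−rT} = 0.927507
N(−d₁) = 0.597032,  N(−d₂) = 0.680189
Put price V = K·e^{−rT}·N(−d₂) − S·N(−d₁) = 127.210625 − 103.131267 = 24.079358
φ(d₁) = (1/√(2π))·e^{−d₁²/2} = 0.387083
ν = S·φ(d₁)·√T = 79.154975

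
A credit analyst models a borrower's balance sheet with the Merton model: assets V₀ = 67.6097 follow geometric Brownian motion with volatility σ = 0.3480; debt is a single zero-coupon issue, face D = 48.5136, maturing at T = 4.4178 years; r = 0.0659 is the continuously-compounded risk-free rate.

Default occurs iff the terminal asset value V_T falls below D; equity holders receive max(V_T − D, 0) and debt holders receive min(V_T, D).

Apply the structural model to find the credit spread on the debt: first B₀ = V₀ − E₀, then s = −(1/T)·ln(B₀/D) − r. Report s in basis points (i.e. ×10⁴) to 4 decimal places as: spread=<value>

spread=251.5486

With assets at 67.6097 and a single debt payment of 48.5136 at 4.4178 years:
d₁ = [ln(V₀/D) + (r + σ²/2)T] / (σ√T)
   = [ln(67.6097/48.5136) + (0.0659 + 0.5·0.3480²)·4.4178] / (0.3480·√4.4178)
   = [0.331907 + 0.558640] / 0.731446 = 1.217516
d₂ = d₁ − σ√T = 1.217516 − 0.731446 = 0.486070
N(d₁) = 0.888296,  N(d₂) = 0.686541,  e^(−rT) = 0.747416
E₀ = V₀·N(d₁) − D·e^(−rT)·N(d₂)
   = 67.6097·0.888296 − 48.5136·0.747416·0.686541 = 35.163544
B₀ = V₀ − E₀ = 67.6097 − 35.163544 = 32.446156
spread = −(1/T)·ln(B₀/D) − r = −(1/4.4178)·ln(32.446156/48.5136) − 0.0659 = 0.02515486
in basis points: 0.02515486 × 10⁴ = 251.5486 bp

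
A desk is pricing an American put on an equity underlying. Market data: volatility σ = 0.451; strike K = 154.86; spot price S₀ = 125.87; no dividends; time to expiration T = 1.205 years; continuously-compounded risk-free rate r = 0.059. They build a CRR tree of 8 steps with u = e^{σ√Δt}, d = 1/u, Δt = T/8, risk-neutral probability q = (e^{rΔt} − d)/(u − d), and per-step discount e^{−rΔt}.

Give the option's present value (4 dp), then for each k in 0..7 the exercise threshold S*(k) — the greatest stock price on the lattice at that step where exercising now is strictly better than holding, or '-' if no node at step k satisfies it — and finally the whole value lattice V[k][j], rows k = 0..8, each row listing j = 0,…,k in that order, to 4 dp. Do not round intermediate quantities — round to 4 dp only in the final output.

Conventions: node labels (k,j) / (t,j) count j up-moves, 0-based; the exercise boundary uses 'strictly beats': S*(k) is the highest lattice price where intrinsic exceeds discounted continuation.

price = 39.4348
boundary = - - 88.6929 74.4512 88.6929 74.4512 88.6929 105.6587
tree:
39.4348
51.8831 26.7726
66.1671 37.4766 15.7524
80.4088 50.7436 23.8973 7.2813
92.3636 66.1671 35.0899 12.2982 2.0187
102.3988 80.4088 49.4519 20.2883 3.9297 0.0000
110.8226 92.3636 66.1671 32.3846 7.6499 0.0000 0.0000
117.8938 102.3988 80.4088 49.2013 14.8919 0.0000 0.0000 0.0000
123.8295 110.8226 92.3636 66.1671 28.9900 0.0000 0.0000 0.0000 0.0000

Δt=0.15063  u=1.19129  d=0.83943  q=0.48172  discount=0.99115
step 8 (expiry): payoffs max(K−S,0) = 123.8295 110.8226 92.3636 66.1671 28.9900 0.0000 0.0000 0.0000 0.0000
step 7: (k=7,j=0): S=36.9662, K−S=117.8938, hold=116.5237 ⇒ V=117.8938 exercise | (k=7,j=1): S=52.4612, K−S=102.3988, hold=101.0287 ⇒ V=102.3988 exercise | (k=7,j=2): S=74.4512, K−S=80.4088, hold=79.0386 ⇒ V=80.4088 exercise | (k=7,j=3): S=105.6587, K−S=49.2013, hold=47.8311 ⇒ V=49.2013 exercise | (k=7,j=4): S=149.9474, K−S=4.9126, hold=14.8919 ⇒ V=14.8919 continue | (k=7,j=5): S=212.8004, K−S=0.0000, hold=0.0000 ⇒ V=0.0000 continue | (k=7,j=6): S=301.9994, K−S=0.0000, hold=0.0000 ⇒ V=0.0000 continue | (k=7,j=7): S=428.5876, K−S=0.0000, hold=0.0000 ⇒ V=0.0000 continue  boundary S*=105.6587
step 6: (k=6,j=0): S=44.0374, K−S=110.8226, hold=109.4525 ⇒ V=110.8226 exercise | (k=6,j=1): S=62.4964, K−S=92.3636, hold=90.9935 ⇒ V=92.3636 exercise | (k=6,j=2): S=88.6929, K−S=66.1671, hold=64.7970 ⇒ V=66.1671 exercise | (k=6,j=3): S=125.8700, K−S=28.9900, hold=32.3846 ⇒ V=32.3846 continue | (k=6,j=4): S=178.6306, K−S=0.0000, hold=7.6499 ⇒ V=7.6499 continue | (k=6,j=5): S=253.5066, K−S=0.0000, hold=0.0000 ⇒ V=0.0000 continue | (k=6,j=6): S=359.7682, K−S=0.0000, hold=0.0000 ⇒ V=0.0000 continue  boundary S*=88.6929
step 5: (k=5,j=0): S=52.4612, K−S=102.3988, hold=101.0287 ⇒ V=102.3988 exercise | (k=5,j=1): S=74.4512, K−S=80.4088, hold=79.0386 ⇒ V=80.4088 exercise | (k=5,j=2): S=105.6587, K−S=49.2013, hold=49.4519 ⇒ V=49.4519 continue | (k=5,j=3): S=149.9474, K−S=4.9126, hold=20.2883 ⇒ V=20.2883 continue | (k=5,j=4): S=212.8004, K−S=0.0000, hold=3.9297 ⇒ V=3.9297 continue | (k=5,j=5): S=301.9994, K−S=0.0000, hold=0.0000 ⇒ V=0.0000 continue  boundary S*=74.4512
step 4: (k=4,j=0): S=62.4964, K−S=92.3636, hold=90.9935 ⇒ V=92.3636 exercise | (k=4,j=1): S=88.6929, K−S=66.1671, hold=64.9167 ⇒ V=66.1671 exercise | (k=4,j=2): S=125.8700, K−S=28.9900, hold=35.0899 ⇒ V=35.0899 continue | (k=4,j=3): S=178.6306, K−S=0.0000, hold=12.2982 ⇒ V=12.2982 continue | (k=4,j=4): S=253.5066, K−S=0.0000, hold=2.0187 ⇒ V=2.0187 continue  boundary S*=88.6929
step 3: (k=3,j=0): S=74.4512, K−S=80.4088, hold=79.0386 ⇒ V=80.4088 exercise | (k=3,j=1): S=105.6587, K−S=49.2013, hold=50.7436 ⇒ V=50.7436 continue | (k=3,j=2): S=149.9474, K−S=4.9126, hold=23.8973 ⇒ V=23.8973 continue | (k=3,j=3): S=212.8004, K−S=0.0000, hold=7.2813 ⇒ V=7.2813 continue  boundary S*=74.4512
step 2: (k=2,j=0): S=88.6929, K−S=66.1671, hold=65.5334 ⇒ V=66.1671 exercise | (k=2,j=1): S=125.8700, K−S=28.9900, hold=37.4766 ⇒ V=37.4766 continue | (k=2,j=2): S=178.6306, K−S=0.0000, hold=15.7524 ⇒ V=15.7524 continue  boundary S*=88.6929
step 1: (k=1,j=0): S=105.6587, K−S=49.2013, hold=51.8831 ⇒ V=51.8831 continue | (k=1,j=1): S=149.9474, K−S=4.9126, hold=26.7726 ⇒ V=26.7726 continue  boundary S*=-
step 0: (k=0,j=0): S=125.8700, K−S=28.9900, hold=39.4348 ⇒ V=39.4348 continue  boundary S*=-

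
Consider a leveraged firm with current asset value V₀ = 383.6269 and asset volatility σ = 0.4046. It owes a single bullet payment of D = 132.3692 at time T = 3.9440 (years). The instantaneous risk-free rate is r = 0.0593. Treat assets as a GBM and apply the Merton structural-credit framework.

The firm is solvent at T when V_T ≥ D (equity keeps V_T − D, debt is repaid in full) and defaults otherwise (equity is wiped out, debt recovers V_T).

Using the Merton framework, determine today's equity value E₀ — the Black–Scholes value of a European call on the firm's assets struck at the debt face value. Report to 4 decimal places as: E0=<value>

Work the structural quantities from V₀ = 383.6269 against face 132.3692:
d₁ = [ln(V₀/D) + (r + σ²/2)T] / (σ√T)
   = [ln(383.6269/132.3692) + (0.0593 + 0.5·0.4046²)·3.9440] / (0.4046·√3.9440)
   = [1.064075 + 0.556698] / 0.803516 = 2.017102
d₂ = d₁ − σ√T = 2.017102 − 0.803516 = 1.213587
N(d₁) = 0.978158,  N(d₂) = 0.887547,  e^(−rT) = 0.791457
E₀ = V₀·N(d₁) − D·e^(−rT)·N(d₂)
   = 383.6269·0.978158 − 132.3692·0.791457·0.887547 = 282.264046

E0=282.2640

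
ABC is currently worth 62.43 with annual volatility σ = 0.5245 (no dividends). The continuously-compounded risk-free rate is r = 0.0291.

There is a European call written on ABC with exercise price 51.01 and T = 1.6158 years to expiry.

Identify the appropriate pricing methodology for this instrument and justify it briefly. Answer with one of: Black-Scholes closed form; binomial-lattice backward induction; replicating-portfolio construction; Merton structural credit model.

Key observation: the instrument is a plain European call (strike 51.01) on a lognormal asset; the exact continuous-time formula applies directly.

framework: Black-Scholes closed form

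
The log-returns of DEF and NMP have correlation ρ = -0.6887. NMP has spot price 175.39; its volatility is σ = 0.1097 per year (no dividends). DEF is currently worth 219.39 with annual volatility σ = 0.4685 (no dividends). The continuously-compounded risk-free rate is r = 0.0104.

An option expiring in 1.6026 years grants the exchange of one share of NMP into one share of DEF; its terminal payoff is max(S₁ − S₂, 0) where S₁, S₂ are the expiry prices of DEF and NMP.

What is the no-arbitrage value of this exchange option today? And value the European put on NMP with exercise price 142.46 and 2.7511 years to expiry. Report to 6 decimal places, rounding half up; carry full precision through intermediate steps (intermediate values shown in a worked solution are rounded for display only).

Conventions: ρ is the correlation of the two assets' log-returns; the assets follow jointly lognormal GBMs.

σ_eff = √(σ₁² + σ₂² − 2ρσ₁σ₂) = √(0.4685² + 0.1097² − 2·-0.6887·0.4685·0.1097) = 0.549834
d₁ = (ln(S₁/S₂) + (q₂ − q₁ + σ_eff²/2)T) / (σ_eff√T) = (ln(219.39/175.39) + (0.0 − 0.0 + 0.151159)·1.6026) / 0.696056 = 0.669610
d₂ = d₁ − σ_eff√T = 0.669610 − 0.696056 = -0.026446
N(d₁) = 0.748447,  N(d₂) = 0.489451
V = S₁·e^{−q₁T}·N(d₁) − S₂·e^{−q₂T}·N(d₂) = 164.201720 − 85.844789 = 78.356931
[vanilla: NMP put K=142.46]
σ√T = 0.1097·√2.7511 = 0.181953
d₁ = (ln(S/K) + (r+σ²/2)T) / (σ√T) = (ln(175.39/142.46) + (0.0104+0.1097²/2)·2.7511) / 0.181953 = (0.207951 + 0.045165) / 0.181953 = 1.391103
d₂ = d₁ − σ√T = 1.391103 − 0.181953 = 1.209150
e^{−rT} = 0.971794
N(−d₁) = 0.082097,  N(−d₂) = 0.113303
price = K·e^{−rT}·N(−d₂) − S·N(−d₁) = 15.685817 − 14.399006 = 1.286811

exchange price = 78.356931
price(NMP put K=142.46) = 1.286811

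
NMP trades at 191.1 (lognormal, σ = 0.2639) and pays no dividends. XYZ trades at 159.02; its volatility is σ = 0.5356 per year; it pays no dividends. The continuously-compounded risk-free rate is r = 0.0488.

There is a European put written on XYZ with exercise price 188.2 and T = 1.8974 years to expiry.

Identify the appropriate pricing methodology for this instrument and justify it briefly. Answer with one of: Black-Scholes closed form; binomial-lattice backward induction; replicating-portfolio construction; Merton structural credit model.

framework: Black-Scholes closed form

Key observation: a European-exercise option on XYZ struck at 188.2 — a GBM underlying with constant parameters — admits an analytic price: the data contain no early exercise, no discrete tree, no debt structure.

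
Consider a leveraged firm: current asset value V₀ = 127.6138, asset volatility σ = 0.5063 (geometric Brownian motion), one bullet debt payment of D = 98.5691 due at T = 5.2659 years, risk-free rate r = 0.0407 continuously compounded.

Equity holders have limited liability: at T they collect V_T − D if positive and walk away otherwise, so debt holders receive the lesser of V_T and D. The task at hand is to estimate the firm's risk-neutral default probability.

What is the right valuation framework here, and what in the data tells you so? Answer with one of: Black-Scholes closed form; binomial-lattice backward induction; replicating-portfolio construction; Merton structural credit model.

framework: Merton structural credit model

Key observation: with the firm-asset dynamics (V₀ = 127.6138) and a single zero-coupon liability of face 98.5691 given, debt value, spread, and default probability all derive from the option view of the balance sheet.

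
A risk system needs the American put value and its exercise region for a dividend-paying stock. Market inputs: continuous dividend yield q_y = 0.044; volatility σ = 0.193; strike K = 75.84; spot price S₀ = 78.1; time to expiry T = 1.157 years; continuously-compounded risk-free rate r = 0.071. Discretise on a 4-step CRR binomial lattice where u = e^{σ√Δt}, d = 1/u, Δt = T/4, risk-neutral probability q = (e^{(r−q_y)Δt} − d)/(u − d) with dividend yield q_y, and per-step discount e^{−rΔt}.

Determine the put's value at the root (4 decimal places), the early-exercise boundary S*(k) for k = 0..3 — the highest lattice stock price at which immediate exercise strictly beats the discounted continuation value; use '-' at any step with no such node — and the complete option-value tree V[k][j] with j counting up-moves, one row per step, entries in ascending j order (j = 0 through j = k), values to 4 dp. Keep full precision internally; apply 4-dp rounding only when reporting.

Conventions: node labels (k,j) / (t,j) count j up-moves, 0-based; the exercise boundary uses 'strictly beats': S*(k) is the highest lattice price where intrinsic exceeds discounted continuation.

price = 4.1910
boundary = - - 63.4588 57.2022
tree:
4.1910
7.3421 1.3548
12.3812 2.8325 0.0000
18.6378 5.9219 0.0000 0.0000
24.2776 12.3812 0.0000 0.0000 0.0000

Δt=0.28925  u=1.10938  d=0.90141  q=0.51177  discount=0.97967
step 4 (expiry): payoffs max(K−S,0) = 24.2776 12.3812 0.0000 0.0000 0.0000
step 3: (k=3,j=0): S=57.2022, K−S=18.6378, hold=17.8196 ⇒ V=18.6378 exercise | (k=3,j=1): S=70.3998, K−S=5.4402, hold=5.9219 ⇒ V=5.9219 continue | (k=3,j=2): S=86.6424, K−S=0.0000, hold=0.0000 ⇒ V=0.0000 continue | (k=3,j=3): S=106.6324, K−S=0.0000, hold=0.0000 ⇒ V=0.0000 continue  boundary S*=57.2022
step 2: (k=2,j=0): S=63.4588, K−S=12.3812, hold=11.8836 ⇒ V=12.3812 exercise | (k=2,j=1): S=78.1000, K−S=0.0000, hold=2.8325 ⇒ V=2.8325 continue | (k=2,j=2): S=96.1191, K−S=0.0000, hold=0.0000 ⇒ V=0.0000 continue  boundary S*=63.4588
step 1: (k=1,j=0): S=70.3998, K−S=5.4402, hold=7.3421 ⇒ V=7.3421 continue | (k=1,j=1): S=86.6424, K−S=0.0000, hold=1.3548 ⇒ V=1.3548 continue  boundary S*=-
step 0: (k=0,j=0): S=78.1000, K−S=0.0000, hold=4.1910 ⇒ V=4.1910 continue  boundary S*=-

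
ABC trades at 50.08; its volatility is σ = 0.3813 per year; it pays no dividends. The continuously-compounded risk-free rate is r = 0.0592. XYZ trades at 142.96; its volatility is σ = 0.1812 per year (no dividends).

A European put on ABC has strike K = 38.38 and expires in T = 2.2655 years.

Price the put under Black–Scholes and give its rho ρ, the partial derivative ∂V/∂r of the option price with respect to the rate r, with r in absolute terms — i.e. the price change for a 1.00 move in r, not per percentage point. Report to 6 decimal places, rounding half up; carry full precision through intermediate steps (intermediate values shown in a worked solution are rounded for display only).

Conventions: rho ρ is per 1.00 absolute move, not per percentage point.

price = 3.299747
ρ = -25.911042

σ√T = 0.3813·√2.2655 = 0.573917
d₁ = (ln(S/K) + (r+σ²/2)T) / (σ√T) = (ln(50.08/38.38) + (0.0592+0.3813²/2)·2.2655) / 0.573917 = (0.266085 + 0.298808) / 0.573917 = 0.984277
d₂ = d₁ − σ√T = 0.984277 − 0.573917 = 0.410360
e^{−rT} = 0.874487
N(−d₁) = 0.162490,  N(−d₂) = 0.340771
Put price V = K·e^{−rT}·N(−d₂) − S·N(−d₁) = 11.437229 − 8.137482 = 3.299747
ρ = −K·T·e^{−rT}·N(−d₂) = -25.911042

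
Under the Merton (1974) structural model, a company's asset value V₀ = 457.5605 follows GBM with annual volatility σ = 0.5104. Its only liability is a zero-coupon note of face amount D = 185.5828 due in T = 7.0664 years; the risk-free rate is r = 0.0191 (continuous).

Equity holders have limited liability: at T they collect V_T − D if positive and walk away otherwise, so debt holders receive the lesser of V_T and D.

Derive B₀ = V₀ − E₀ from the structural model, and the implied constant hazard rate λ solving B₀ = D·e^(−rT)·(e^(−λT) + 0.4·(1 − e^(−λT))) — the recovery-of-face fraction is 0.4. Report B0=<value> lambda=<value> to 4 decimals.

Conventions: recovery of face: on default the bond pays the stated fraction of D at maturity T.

Apply the equity-as-call identities (strike 185.5828, horizon 7.0664 years):
d₁ = [ln(V₀/D) + (r + σ²/2)T] / (σ√T)
   = [ln(457.5605/185.5828) + (0.0191 + 0.5·0.5104²)·7.0664] / (0.5104·√7.0664)
   = [0.902408 + 1.055396] / 1.356781 = 1.442977
d₂ = d₁ − σ√T = 1.442977 − 1.356781 = 0.086196
N(d₁) = 0.925487,  N(d₂) = 0.534345,  e^(−rT) = 0.873744
E₀ = V₀·N(d₁) − D·e^(−rT)·N(d₂)
   = 457.5605·0.925487 − 185.5828·0.873744·0.534345 = 336.821130
B₀ = V₀ − E₀ = 457.5605 − 336.821130 = 120.739370
e^(−λT) = (B₀·e^(rT)/D − 0.4)/(1 − 0.4) = (120.7394·1.144500/185.5828 − 0.4)/0.6 = 0.57434539
λ = −ln(0.57434539)/7.0664 = 0.078473

B0=120.7394 lambda=0.0785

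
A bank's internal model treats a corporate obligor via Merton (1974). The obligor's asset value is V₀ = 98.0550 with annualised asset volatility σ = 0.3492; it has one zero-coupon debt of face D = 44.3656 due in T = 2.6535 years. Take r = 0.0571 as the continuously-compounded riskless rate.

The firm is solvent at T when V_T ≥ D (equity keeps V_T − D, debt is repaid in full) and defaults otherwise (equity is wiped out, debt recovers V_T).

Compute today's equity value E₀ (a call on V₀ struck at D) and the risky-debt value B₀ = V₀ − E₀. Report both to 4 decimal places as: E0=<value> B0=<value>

E0=60.6060 B0=37.4490

Equity is a call on the firm's assets struck at D = 44.3656:
d₁ = [ln(V₀/D) + (r + σ²/2)T] / (σ√T)
   = [ln(98.0550/44.3656) + (0.0571 + 0.5·0.3492²)·2.6535] / (0.3492·√2.6535)
   = [0.793064 + 0.313300] / 0.568832 = 1.944976
d₂ = d₁ − σ√T = 1.944976 − 0.568832 = 1.376144
N(d₁) = 0.974111,  N(d₂) = 0.915611,  e^(−rT) = 0.859405
E₀ = V₀·N(d₁) − D·e^(−rT)·N(d₂)
   = 98.0550·0.974111 − 44.3656·0.859405·0.915611 = 60.606003
B₀ = V₀ − E₀ = 98.0550 − 60.606003 = 37.448997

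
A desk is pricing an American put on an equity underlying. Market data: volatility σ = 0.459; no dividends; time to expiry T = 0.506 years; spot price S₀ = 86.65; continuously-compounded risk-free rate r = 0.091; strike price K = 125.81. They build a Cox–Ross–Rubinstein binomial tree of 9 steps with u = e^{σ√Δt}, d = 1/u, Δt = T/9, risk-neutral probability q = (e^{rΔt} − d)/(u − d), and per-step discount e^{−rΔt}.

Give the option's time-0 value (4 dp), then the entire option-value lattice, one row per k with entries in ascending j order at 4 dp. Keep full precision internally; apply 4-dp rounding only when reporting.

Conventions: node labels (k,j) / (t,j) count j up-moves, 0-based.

Δt=0.05622, u=1.11498, d=0.89688, q=0.49634, disc=e^(-rΔt)=0.99490
k=9 terminal: V=max(K-S,0) → 93.2734 85.3613 75.5251 63.2971 48.0955 29.1972 5.7033 0.0000 0.0000 0.0000
k=8: j=0 S=36.2776 intr=89.5324 cont=88.8904 V=89.5324[EX]; j=1 S=45.0994 intr=80.7106 cont=80.0685 V=80.7106[EX]; j=2 S=56.0665 intr=69.7435 cont=69.1014 V=69.7435[EX]; j=3 S=69.7005 intr=56.1095 cont=55.4674 V=56.1095[EX]; j=4 S=86.6500 intr=39.1600 cont=38.5180 V=39.1600[EX]; j=5 S=107.7212 intr=18.0888 cont=17.4468 V=18.0888[EX]; j=6 S=133.9163 intr=0.0000 cont=2.8579 V=2.8579[hold]; j=7 S=166.4815 intr=0.0000 cont=0.0000 V=0.0000[hold]; j=8 S=206.9657 intr=0.0000 cont=0.0000 V=0.0000[hold]
k=7: j=0 S=40.4487 intr=85.3613 cont=84.7192 V=85.3613[EX]; j=1 S=50.2849 intr=75.5251 cont=74.8831 V=75.5251[EX]; j=2 S=62.5129 intr=63.2971 cont=62.6550 V=63.2971[EX]; j=3 S=77.7145 intr=48.0955 cont=47.4534 V=48.0955[EX]; j=4 S=96.6128 intr=29.1972 cont=28.5551 V=29.1972[EX]; j=5 S=120.1067 intr=5.7033 cont=10.4754 V=10.4754[hold]; j=6 S=149.3137 intr=0.0000 cont=1.4321 V=1.4321[hold]; j=7 S=185.6232 intr=0.0000 cont=0.0000 V=0.0000[hold]
k=6: j=0 S=45.0994 intr=80.7106 cont=80.0685 V=80.7106[EX]; j=1 S=56.0665 intr=69.7435 cont=69.1014 V=69.7435[EX]; j=2 S=69.7005 intr=56.1095 cont=55.4674 V=56.1095[EX]; j=3 S=86.6500 intr=39.1600 cont=38.5180 V=39.1600[EX]; j=4 S=107.7212 intr=18.0888 cont=19.8033 V=19.8033[hold]; j=5 S=133.9163 intr=0.0000 cont=5.9563 V=5.9563[hold]; j=6 S=166.4815 intr=0.0000 cont=0.7176 V=0.7176[hold]
k=5: j=0 S=50.2849 intr=75.5251 cont=74.8831 V=75.5251[EX]; j=1 S=62.5129 intr=63.2971 cont=62.6550 V=63.2971[EX]; j=2 S=77.7145 intr=48.0955 cont=47.4534 V=48.0955[EX]; j=3 S=96.6128 intr=29.1972 cont=29.4018 V=29.4018[hold]; j=4 S=120.1067 intr=5.7033 cont=12.8646 V=12.8646[hold]; j=5 S=149.3137 intr=0.0000 cont=3.3390 V=3.3390[hold]
k=4: j=0 S=56.0665 intr=69.7435 cont=69.1014 V=69.7435[EX]; j=1 S=69.7005 intr=56.1095 cont=55.4674 V=56.1095[EX]; j=2 S=86.6500 intr=39.1600 cont=38.6190 V=39.1600[EX]; j=3 S=107.7212 intr=18.0888 cont=21.0856 V=21.0856[hold]; j=4 S=133.9163 intr=0.0000 cont=8.0952 V=8.0952[hold]
k=3: j=0 S=62.5129 intr=63.2971 cont=62.6550 V=63.2971[EX]; j=1 S=77.7145 intr=48.0955 cont=47.4534 V=48.0955[EX]; j=2 S=96.6128 intr=29.1972 cont=30.0349 V=30.0349[hold]; j=3 S=120.1067 intr=5.7033 cont=14.5633 V=14.5633[hold]
k=2: j=0 S=69.7005 intr=56.1095 cont=55.4674 V=56.1095[EX]; j=1 S=86.6500 intr=39.1600 cont=38.9317 V=39.1600[EX]; j=2 S=107.7212 intr=18.0888 cont=22.2417 V=22.2417[hold]
k=1: j=0 S=77.7145 intr=48.0955 cont=47.4534 V=48.0955[EX]; j=1 S=96.6128 intr=29.1972 cont=30.6058 V=30.6058[hold]
k=0: j=0 S=86.6500 intr=39.1600 cont=39.2136 V=39.2136[hold]

price = 39.2136
tree:
39.2136
48.0955 30.6058
56.1095 39.1600 22.2417
63.2971 48.0955 30.0349 14.5633
69.7435 56.1095 39.1600 21.0856 8.0952
75.5251 63.2971 48.0955 29.4018 12.8646 3.3390
80.7106 69.7435 56.1095 39.1600 19.8033 5.9563 0.7176
85.3613 75.5251 63.2971 48.0955 29.1972 10.4754 1.4321 0.0000
89.5324 80.7106 69.7435 56.1095 39.1600 18.0888 2.8579 0.0000 0.0000
93.2734 85.3613 75.5251 63.2971 48.0955 29.1972 5.7033 0.0000 0.0000 0.0000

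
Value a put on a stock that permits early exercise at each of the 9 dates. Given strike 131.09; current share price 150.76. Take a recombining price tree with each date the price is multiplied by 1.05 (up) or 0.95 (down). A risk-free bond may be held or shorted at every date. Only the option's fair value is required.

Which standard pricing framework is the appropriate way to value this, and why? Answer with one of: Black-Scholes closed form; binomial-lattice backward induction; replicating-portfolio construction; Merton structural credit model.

framework: binomial-lattice backward induction

Key observation: the put (strike 131.09 on spot 150.76) is American-style on a 9-step discrete price model, so the early-exercise decision at every node requires stepwise backward valuation — a closed form cannot price the exercise right.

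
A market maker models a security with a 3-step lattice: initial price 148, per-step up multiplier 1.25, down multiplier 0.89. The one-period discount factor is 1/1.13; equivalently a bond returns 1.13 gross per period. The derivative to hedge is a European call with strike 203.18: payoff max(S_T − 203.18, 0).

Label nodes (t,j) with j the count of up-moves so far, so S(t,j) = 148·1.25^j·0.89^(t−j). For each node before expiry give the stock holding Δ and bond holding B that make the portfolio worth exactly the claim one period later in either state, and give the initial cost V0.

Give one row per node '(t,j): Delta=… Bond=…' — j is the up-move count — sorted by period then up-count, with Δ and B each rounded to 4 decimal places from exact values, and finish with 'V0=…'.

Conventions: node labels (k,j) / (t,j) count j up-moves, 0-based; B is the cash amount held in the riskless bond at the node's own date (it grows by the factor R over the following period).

Since d<R<u, set p* = (R−d)/(u−d) = 0.6667; price each node as the discounted p*-expectation of its children.
Payoffs at expiry: V(3,0)=0.0000, V(3,1)=0.0000, V(3,2)=2.6325, V(3,3)=85.8825
  t=2,j=0: stock 117.2308 → up 146.5385 (V=0.0000), down 104.3354 (V=0.0000). Price 0.0000; hedge Δ=0.0000, bond B=0.0000.
  t=2,j=1: stock 164.6500 → up 205.8125 (V=2.6325), down 146.5385 (V=0.0000). Price 1.5531; hedge Δ=0.0444, bond B=-5.7594.
  t=2,j=2: stock 231.2500 → up 289.0625 (V=85.8825), down 205.8125 (V=2.6325). Price 51.4447; hedge Δ=1.0000, bond B=-179.8053.
  t=1,j=0: stock 131.7200 → up 164.6500 (V=1.5531), down 117.2308 (V=0.0000). Price 0.9163; hedge Δ=0.0328, bond B=-3.3979.
  t=1,j=1: stock 185.0000 → up 231.2500 (V=51.4447), down 164.6500 (V=1.5531). Price 30.8090; hedge Δ=0.7491, bond B=-107.7788.
  t=0,j=0: stock 148.0000 → up 185.0000 (V=30.8090), down 131.7200 (V=0.9163). Price 18.4467; hedge Δ=0.5610, bond B=-64.5886.
As a check, the time-0 holding Δ(0,0)·S0 + B(0,0) comes to 18.4467 — exactly V0.

(0,0): Delta=0.5610 Bond=-64.5886
(1,0): Delta=0.0328 Bond=-3.3979
(1,1): Delta=0.7491 Bond=-107.7788
(2,0): Delta=0.0000 Bond=0.0000
(2,1): Delta=0.0444 Bond=-5.7594
(2,2): Delta=1.0000 Bond=-179.8053
V0=18.4467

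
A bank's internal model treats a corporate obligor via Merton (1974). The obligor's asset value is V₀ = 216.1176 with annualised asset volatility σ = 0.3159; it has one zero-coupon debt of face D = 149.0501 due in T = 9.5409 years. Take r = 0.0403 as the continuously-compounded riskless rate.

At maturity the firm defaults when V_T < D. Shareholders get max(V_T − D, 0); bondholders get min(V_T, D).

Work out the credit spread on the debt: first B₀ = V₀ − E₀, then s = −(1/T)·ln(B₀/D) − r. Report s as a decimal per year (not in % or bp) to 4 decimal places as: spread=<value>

spread=0.0191

Equity is a call on the firm's assets struck at D = 149.0501:
d₁ = [ln(V₀/D) + (r + σ²/2)T] / (σ√T)
   = [ln(216.1176/149.0501) + (0.0403 + 0.5·0.3159²)·9.5409] / (0.3159·√9.5409)
   = [0.371540 + 0.860555] / 0.975763 = 1.262699
d₂ = d₁ − σ√T = 1.262699 − 0.975763 = 0.286936
N(d₁) = 0.896651,  N(d₂) = 0.612919,  e^(−rT) = 0.680792
E₀ = V₀·N(d₁) − D·e^(−rT)·N(d₂)
   = 216.1176·0.896651 − 149.0501·0.680792·0.612919 = 131.587892
B₀ = V₀ − E₀ = 216.1176 − 131.587892 = 84.529708
spread = −(1/T)·ln(B₀/D) − r = −(1/9.5409)·ln(84.529708/149.0501) − 0.0403 = 0.01914716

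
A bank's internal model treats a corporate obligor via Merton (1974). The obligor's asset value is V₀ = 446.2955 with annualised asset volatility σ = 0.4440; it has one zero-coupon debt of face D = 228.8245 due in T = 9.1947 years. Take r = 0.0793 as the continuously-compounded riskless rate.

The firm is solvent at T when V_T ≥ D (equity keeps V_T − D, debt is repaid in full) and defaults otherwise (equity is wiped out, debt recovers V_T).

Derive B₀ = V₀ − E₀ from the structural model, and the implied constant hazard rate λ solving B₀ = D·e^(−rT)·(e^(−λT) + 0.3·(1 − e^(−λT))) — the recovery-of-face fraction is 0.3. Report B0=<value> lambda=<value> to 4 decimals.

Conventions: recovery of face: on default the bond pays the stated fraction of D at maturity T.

Apply the equity-as-call identities (strike 228.8245, horizon 9.1947 years):
d₁ = [ln(V₀/D) + (r + σ²/2)T] / (σ√T)
   = [ln(446.2955/228.8245) + (0.0793 + 0.5·0.4440²)·9.1947] / (0.4440·√9.1947)
   = [0.668026 + 1.635443] / 1.346331 = 1.710924
d₂ = d₁ − σ√T = 1.710924 − 1.346331 = 0.364593
N(d₁) = 0.956452,  N(d₂) = 0.642292,  e^(−rT) = 0.482324
E₀ = V₀·N(d₁) − D·e^(−rT)·N(d₂)
   = 446.2955·0.956452 − 228.8245·0.482324·0.642292 = 355.972204
B₀ = V₀ − E₀ = 446.2955 − 355.972204 = 90.323296
e^(−λT) = (B₀·e^(rT)/D − 0.3)/(1 − 0.3) = (90.3233·2.073296/228.8245 − 0.3)/0.7 = 0.74055260
λ = −ln(0.74055260)/9.1947 = 0.032666

B0=90.3233 lambda=0.0327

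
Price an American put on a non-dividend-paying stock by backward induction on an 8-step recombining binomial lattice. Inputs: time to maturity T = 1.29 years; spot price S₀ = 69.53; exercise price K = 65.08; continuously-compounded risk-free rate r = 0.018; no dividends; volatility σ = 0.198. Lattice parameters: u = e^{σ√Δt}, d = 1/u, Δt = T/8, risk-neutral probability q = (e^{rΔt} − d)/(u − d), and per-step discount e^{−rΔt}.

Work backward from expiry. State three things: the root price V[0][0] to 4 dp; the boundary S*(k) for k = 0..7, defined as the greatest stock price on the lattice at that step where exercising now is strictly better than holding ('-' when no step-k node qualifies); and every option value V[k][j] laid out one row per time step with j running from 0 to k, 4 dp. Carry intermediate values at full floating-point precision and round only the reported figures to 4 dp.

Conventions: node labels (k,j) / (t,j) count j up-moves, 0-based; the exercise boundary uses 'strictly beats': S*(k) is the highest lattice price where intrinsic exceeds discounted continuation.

Δt=0.16125, u=1.08276, d=0.92357, q=0.49839, disc=e^(-rΔt)=0.99710
k=8 terminal: V=max(K-S,0) → 28.2730 21.9290 14.4916 5.7722 0.0000 0.0000 0.0000 0.0000 0.0000
k=7: j=0 S=39.8530 intr=25.2270 cont=25.0384 V=25.2270[EX]; j=1 S=46.7220 intr=18.3580 cont=18.1694 V=18.3580[EX]; j=2 S=54.7749 intr=10.3051 cont=10.1165 V=10.3051[EX]; j=3 S=64.2158 intr=0.8642 cont=2.8870 V=2.8870[hold]; j=4 S=75.2840 intr=0.0000 cont=0.0000 V=0.0000[hold]; j=5 S=88.2598 intr=0.0000 cont=0.0000 V=0.0000[hold]; j=6 S=103.4721 intr=0.0000 cont=0.0000 V=0.0000[hold]; j=7 S=121.3064 intr=0.0000 cont=0.0000 V=0.0000[hold]  S*(7)=54.7749
k=6: j=0 S=43.1510 intr=21.9290 cont=21.7404 V=21.9290[EX]; j=1 S=50.5884 intr=14.4916 cont=14.3029 V=14.4916[EX]; j=2 S=59.3078 intr=5.7722 cont=6.5888 V=6.5888[hold]; j=3 S=69.5300 intr=0.0000 cont=1.4439 V=1.4439[hold]; j=4 S=81.5141 intr=0.0000 cont=0.0000 V=0.0000[hold]; j=5 S=95.5637 intr=0.0000 cont=0.0000 V=0.0000[hold]; j=6 S=112.0350 intr=0.0000 cont=0.0000 V=0.0000[hold]  S*(6)=50.5884
k=5: j=0 S=46.7220 intr=18.3580 cont=18.1694 V=18.3580[EX]; j=1 S=54.7749 intr=10.3051 cont=10.5223 V=10.5223[hold]; j=2 S=64.2158 intr=0.8642 cont=4.0130 V=4.0130[hold]; j=3 S=75.2840 intr=0.0000 cont=0.7222 V=0.7222[hold]; j=4 S=88.2598 intr=0.0000 cont=0.0000 V=0.0000[hold]; j=5 S=103.4721 intr=0.0000 cont=0.0000 V=0.0000[hold]  S*(5)=46.7220
k=4: j=0 S=50.5884 intr=14.4916 cont=14.4109 V=14.4916[EX]; j=1 S=59.3078 intr=5.7722 cont=7.2570 V=7.2570[hold]; j=2 S=69.5300 intr=0.0000 cont=2.3660 V=2.3660[hold]; j=3 S=81.5141 intr=0.0000 cont=0.3612 V=0.3612[hold]; j=4 S=95.5637 intr=0.0000 cont=0.0000 V=0.0000[hold]  S*(4)=50.5884
k=3: j=0 S=54.7749 intr=10.3051 cont=10.8544 V=10.8544[hold]; j=1 S=64.2158 intr=0.8642 cont=4.8054 V=4.8054[hold]; j=2 S=75.2840 intr=0.0000 cont=1.3629 V=1.3629[hold]; j=3 S=88.2598 intr=0.0000 cont=0.1807 V=0.1807[hold]  S*(3)=-
k=2: j=0 S=59.3078 intr=5.7722 cont=7.8169 V=7.8169[hold]; j=1 S=69.5300 intr=0.0000 cont=3.0807 V=3.0807[hold]; j=2 S=81.5141 intr=0.0000 cont=0.7714 V=0.7714[hold]  S*(2)=-
k=1: j=0 S=64.2158 intr=0.8642 cont=5.4406 V=5.4406[hold]; j=1 S=75.2840 intr=0.0000 cont=1.9242 V=1.9242[hold]  S*(1)=-
k=0: j=0 S=69.5300 intr=0.0000 cont=3.6773 V=3.6773[hold]  S*(0)=-

price = 3.6773
boundary = - - - - 50.5884 46.7220 50.5884 54.7749
tree:
3.6773
5.4406 1.9242
7.8169 3.0807 0.7714
10.8544 4.8054 1.3629 0.1807
14.4916 7.2570 2.3660 0.3612 0.0000
18.3580 10.5223 4.0130 0.7222 0.0000 0.0000
21.9290 14.4916 6.5888 1.4439 0.0000 0.0000 0.0000
25.2270 18.3580 10.3051 2.8870 0.0000 0.0000 0.0000 0.0000
28.2730 21.9290 14.4916 5.7722 0.0000 0.0000 0.0000 0.0000 0.0000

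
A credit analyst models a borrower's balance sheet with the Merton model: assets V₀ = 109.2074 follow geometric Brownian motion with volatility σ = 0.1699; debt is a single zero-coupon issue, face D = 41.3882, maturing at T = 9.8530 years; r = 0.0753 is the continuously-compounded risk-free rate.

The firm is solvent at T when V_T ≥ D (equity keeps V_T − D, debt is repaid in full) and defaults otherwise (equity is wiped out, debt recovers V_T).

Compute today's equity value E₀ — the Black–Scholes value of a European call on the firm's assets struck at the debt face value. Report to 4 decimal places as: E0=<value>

With assets at 109.2074 and a single debt payment of 41.3882 at 9.8530 years:
d₁ = [ln(V₀/D) + (r + σ²/2)T] / (σ√T)
   = [ln(109.2074/41.3882) + (0.0753 + 0.5·0.1699²)·9.8530] / (0.1699·√9.8530)
   = [0.970253 + 0.884139] / 0.533307 = 3.477155
d₂ = d₁ − σ√T = 3.477155 − 0.533307 = 2.943847
N(d₁) = 0.999747,  N(d₂) = 0.998379,  e^(−rT) = 0.476194
E₀ = V₀·N(d₁) − D·e^(−rT)·N(d₂)
   = 109.2074·0.999747 − 41.3882·0.476194·0.998379 = 89.502879

E0=89.5029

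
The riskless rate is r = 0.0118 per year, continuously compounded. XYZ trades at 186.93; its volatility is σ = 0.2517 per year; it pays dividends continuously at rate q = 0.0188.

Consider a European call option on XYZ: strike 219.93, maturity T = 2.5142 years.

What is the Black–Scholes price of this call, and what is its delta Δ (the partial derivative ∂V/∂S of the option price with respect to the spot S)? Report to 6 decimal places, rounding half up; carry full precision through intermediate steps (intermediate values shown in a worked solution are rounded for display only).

σ√T = 0.2517·√2.5142 = 0.399101
d₁ = (ln(S/K) + (r−q+σ²/2)T) / (σ√T) = (ln(186.93/219.93) + (0.0118−0.0188+0.2517²/2)·2.5142) / 0.399101 = (-0.162575 + 0.062042) / 0.399101 = -0.251900
d₂ = d₁ − σ√T = -0.251900 − 0.399101 = -0.651001
e^{−rT} = 0.970768
e^{−qT} = 0.953833
N(d₁) = 0.400559,  N(d₂) = 0.257523
Call price V = S·e^{−qT}·N(d₁) − K·e^{−rT}·N(d₂) = 71.419688 − 54.981400 = 16.438288
Δ = e^{−qT}·N(d₁) = 0.382066

price = 16.438288
Δ = 0.382066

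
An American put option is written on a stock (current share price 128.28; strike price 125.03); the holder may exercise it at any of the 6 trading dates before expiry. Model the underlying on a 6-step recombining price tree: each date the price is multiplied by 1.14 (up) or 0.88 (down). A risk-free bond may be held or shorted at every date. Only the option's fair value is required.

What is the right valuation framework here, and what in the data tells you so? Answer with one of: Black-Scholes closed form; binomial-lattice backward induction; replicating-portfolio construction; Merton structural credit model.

framework: binomial-lattice backward induction

Key observation: the put (strike 125.03 on spot 128.28) is American-style on a 6-step discrete price model, so the early-exercise decision at every node requires stepwise backward valuation — a closed form cannot price the exercise right.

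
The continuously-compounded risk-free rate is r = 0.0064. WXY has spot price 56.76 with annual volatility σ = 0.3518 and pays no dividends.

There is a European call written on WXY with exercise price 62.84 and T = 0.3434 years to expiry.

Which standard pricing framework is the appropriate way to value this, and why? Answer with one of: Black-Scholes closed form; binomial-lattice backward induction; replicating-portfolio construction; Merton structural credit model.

framework: Black-Scholes closed form

Key observation: everything needed for the exact continuous-time valuation of the European call on WXY (strike 62.84) is given, and no feature rules the closed form out.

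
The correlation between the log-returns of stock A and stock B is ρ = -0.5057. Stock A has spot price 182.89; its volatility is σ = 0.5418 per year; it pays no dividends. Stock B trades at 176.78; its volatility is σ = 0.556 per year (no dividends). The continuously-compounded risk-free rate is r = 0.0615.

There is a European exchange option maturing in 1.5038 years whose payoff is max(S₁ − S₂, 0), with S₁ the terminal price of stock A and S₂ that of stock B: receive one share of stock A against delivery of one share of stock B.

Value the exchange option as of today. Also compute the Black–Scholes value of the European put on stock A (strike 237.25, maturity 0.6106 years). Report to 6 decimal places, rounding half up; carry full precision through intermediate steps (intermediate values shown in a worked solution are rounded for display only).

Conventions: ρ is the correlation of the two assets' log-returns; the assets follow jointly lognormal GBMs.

exchange price = 82.359270
price(stock A put K=237.25) = 61.862656

σ_eff = √(σ₁² + σ₂² − 2ρσ₁σ₂) = √(0.5418² + 0.556² − 2·-0.5057·0.5418·0.556) = 0.952554
d₁ = (ln(S₁/S₂) + (q₂ − q₁ + σ_eff²/2)T) / (σ_eff√T) = (ln(182.89/176.78) + (0.0 − 0.0 + 0.453679)·1.5038) / 1.168112 = 0.613145
d₂ = d₁ − σ_eff√T = 0.613145 − 1.168112 = -0.554967
N(d₁) = 0.730110,  N(d₂) = 0.289459
V = S₁·e^{−q₁T}·N(d₁) − S₂·e^{−q₂T}·N(d₂) = 133.529752 − 51.170481 = 82.359270
[vanilla: stock A put K=237.25]
σ√T = 0.5418·√0.6106 = 0.423367
d₁ = (ln(S/K) + (r+σ²/2)T) / (σ√T) = (ln(182.89/237.25) + (0.0615+0.5418²/2)·0.6106) / 0.423367 = (-0.260230 + 0.127172) / 0.423367 = -0.314284
d₂ = d₁ − σ√T = -0.314284 − 0.423367 = -0.737652
e^{−rT} = 0.963144
N(−d₁) = 0.623347,  N(−d₂) = 0.769637
price = K·e^{−rT}·N(−d₂) − S·N(−d₁) = 175.866663 − 114.004007 = 61.862656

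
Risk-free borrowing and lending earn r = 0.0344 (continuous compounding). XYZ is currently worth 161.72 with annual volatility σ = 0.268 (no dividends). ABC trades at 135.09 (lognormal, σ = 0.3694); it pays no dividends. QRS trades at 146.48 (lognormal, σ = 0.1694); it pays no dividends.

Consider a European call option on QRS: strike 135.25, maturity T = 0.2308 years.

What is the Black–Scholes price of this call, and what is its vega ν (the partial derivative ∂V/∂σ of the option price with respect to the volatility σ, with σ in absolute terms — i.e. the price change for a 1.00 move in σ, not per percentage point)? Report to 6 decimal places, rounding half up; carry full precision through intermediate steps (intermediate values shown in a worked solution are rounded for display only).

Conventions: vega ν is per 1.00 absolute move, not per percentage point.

σ√T = 0.1694·√0.2308 = 0.081383
d₁ = (ln(S/K) + (r+σ²/2)T) / (σ√T) = (ln(146.48/135.25) + (0.0344+0.1694²/2)·0.2308) / 0.081383 = (0.079764 + 0.011251) / 0.081383 = 1.118361
d₂ = d₁ − σ√T = 1.118361 − 0.081383 = 1.036978
e^{−rT} = 0.992092
N(d₁) = 0.868294,  N(d₂) = 0.850127
Call price V = S·N(d₁) − K·e^{−rT}·N(d₂) = 127.187639 − 114.070410 = 13.117229
φ(d₁) = (1/√(2π))·e^{−d₁²/2} = 0.213460
ν = S·φ(d₁)·√T = 15.021507

price = 13.117229
ν = 15.021507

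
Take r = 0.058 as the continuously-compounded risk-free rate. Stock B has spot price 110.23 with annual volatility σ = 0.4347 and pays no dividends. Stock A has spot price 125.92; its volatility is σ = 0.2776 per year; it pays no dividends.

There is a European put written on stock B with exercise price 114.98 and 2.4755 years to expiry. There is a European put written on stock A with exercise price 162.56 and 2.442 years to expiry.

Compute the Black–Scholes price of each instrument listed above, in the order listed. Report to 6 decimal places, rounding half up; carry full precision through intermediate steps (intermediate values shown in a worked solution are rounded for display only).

price(stock B put K=114.98) = 23.060132
price(stock A put K=162.56) = 31.281459

[stock B put K=114.98]
σ√T = 0.4347·√2.4755 = 0.683945
d₁ = (ln(S/K) + (r+σ²/2)T) / (σ√T) = (ln(110.23/114.98) + (0.058+0.4347²/2)·2.4755) / 0.683945 = (-0.042189 + 0.377469) / 0.683945 = 0.490215
d₂ = d₁ − σ√T = 0.490215 − 0.683945 = -0.193730
e^{−rT} = 0.866252
N(−d₁) = 0.311991,  N(−d₂) = 0.576806
price = K·e^{−rT}·N(−d₂) − S·N(−d₁) = 57.450878 − 34.390746 = 23.060132
[stock A put K=162.56]
σ√T = 0.2776·√2.442 = 0.433803
d₁ = (ln(S/K) + (r+σ²/2)T) / (σ√T) = (ln(125.92/162.56) + (0.058+0.2776²/2)·2.442) / 0.433803 = (-0.255400 + 0.235728) / 0.433803 = -0.045348
d₂ = d₁ − σ√T = -0.045348 − 0.433803 = -0.479150
e^{−rT} = 0.867937
N(−d₁) = 0.518085,  N(−d₂) = 0.684084
price = K·e^{−rT}·N(−d₂) − S·N(−d₁) = 96.518713 − 65.237254 = 31.281459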